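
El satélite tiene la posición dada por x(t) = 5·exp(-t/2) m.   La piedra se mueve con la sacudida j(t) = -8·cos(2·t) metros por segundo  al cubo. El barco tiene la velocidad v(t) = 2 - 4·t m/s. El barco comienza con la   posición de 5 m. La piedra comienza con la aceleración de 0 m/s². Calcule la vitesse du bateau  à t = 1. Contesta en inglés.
From the given velocity equation v(t) = 2 - 4·t, we substitute t = 1 to get v = -2.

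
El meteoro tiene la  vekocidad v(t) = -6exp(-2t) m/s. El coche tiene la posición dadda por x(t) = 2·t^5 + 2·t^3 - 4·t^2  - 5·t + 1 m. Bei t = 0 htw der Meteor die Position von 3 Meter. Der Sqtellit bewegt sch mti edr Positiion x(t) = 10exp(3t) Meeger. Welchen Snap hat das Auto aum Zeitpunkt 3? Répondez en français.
Pour résoudre ceci, nous devons prendre 4 dérivées de notre équation de la position x(t) = 2·t^5 + 2·t^3 - 4·t^2 - 5·t + 1. En prenant d/dt de x(t), nous trouvons v(t) = 10·t^4 + 6·t^2 - 8·t - 5. En dérivant la vitesse, nous obtenons l'accélération: a(t) = 40·t^3 + 12·t - 8. En dérivant l'accélération, nous obtenons le jerk: j(t) = 120·t^2 + 12. En dérivant le jerk, nous obtenons le snap: s(t) = 240·t. De l'équation du snap s(t) = 240·t, nous substituons t = 3 pour obtenir s = 720.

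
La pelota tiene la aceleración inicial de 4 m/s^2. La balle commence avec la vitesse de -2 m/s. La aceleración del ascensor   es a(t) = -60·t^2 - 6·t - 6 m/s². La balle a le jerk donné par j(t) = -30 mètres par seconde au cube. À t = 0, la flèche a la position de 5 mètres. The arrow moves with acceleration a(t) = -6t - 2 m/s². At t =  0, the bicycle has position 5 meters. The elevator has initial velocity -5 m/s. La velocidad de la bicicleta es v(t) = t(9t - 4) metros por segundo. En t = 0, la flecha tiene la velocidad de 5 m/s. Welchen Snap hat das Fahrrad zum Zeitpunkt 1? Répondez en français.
Nous devons dériver notre équation de la vitesse v(t) = t·(9·t - 4) 3 fois. En prenant d/dt de v(t), nous trouvons a(t) = 18·t - 4. En prenant d/dt de a(t), nous trouvons j(t) = 18. La dérivée du jerk donne le snap: s(t) = 0. Nous avons le snap s(t) = 0. En substituant t = 1: s(1) = 0.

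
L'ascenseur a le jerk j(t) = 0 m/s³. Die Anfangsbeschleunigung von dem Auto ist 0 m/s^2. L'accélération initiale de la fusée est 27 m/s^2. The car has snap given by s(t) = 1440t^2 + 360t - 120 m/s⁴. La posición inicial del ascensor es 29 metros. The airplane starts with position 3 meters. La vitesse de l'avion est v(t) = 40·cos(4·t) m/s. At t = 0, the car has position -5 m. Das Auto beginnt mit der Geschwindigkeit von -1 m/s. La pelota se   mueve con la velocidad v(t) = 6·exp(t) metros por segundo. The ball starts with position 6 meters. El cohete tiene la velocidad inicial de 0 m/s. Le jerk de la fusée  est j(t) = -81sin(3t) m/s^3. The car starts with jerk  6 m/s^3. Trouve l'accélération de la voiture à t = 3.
Nous devons trouver la primitive de notre équation du snap s(t) = 1440·t^2 + 360·t - 120 2 fois. En prenant ∫s(t)dt et en appliquant j(0) = 6, nous trouvons j(t) = 480·t^3 + 180·t^2 - 120·t + 6. L'intégrale du jerk, avec a(0) = 0, donne l'accélération: a(t) = 6·t·(20·t^3 + 10·t^2 - 10·t + 1). En utilisant a(t) = 6·t·(20·t^3 + 10·t^2 - 10·t + 1) et en substituant t = 3, nous trouvons a = 10818.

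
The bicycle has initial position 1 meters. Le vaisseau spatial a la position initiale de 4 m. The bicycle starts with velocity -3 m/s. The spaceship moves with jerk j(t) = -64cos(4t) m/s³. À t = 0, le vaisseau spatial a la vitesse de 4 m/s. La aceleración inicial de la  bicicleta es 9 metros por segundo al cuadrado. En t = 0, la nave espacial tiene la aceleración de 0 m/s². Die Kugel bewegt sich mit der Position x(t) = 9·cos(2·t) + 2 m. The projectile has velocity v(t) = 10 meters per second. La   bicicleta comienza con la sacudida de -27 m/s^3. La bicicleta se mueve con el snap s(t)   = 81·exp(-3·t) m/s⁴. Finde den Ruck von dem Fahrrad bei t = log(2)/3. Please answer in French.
Nous devons intégrer notre équation du snap s(t) = 81·exp(-3·t) 1 fois. L'intégrale du snap est le jerk. En utilisant j(0) = -27, nous obtenons j(t) = -27·exp(-3·t). Nous avons le jerk j(t) = -27·exp(-3·t). En substituant t = log(2)/3: j(log(2)/3) = -27/2.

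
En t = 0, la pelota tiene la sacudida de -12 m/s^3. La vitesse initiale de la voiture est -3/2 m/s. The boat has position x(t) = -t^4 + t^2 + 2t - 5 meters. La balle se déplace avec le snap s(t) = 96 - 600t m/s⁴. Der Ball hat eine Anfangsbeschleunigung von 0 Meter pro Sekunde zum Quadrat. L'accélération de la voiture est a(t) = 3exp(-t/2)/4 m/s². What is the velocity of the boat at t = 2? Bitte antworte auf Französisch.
En partant de la position x(t) = -t^4 + t^2 + 2·t - 5, nous prenons 1 dérivée. En dérivant la position, nous obtenons la vitesse: v(t) = -4·t^3 + 2·t + 2. Nous avons la vitesse v(t) = -4·t^3 + 2·t + 2. En substituant t = 2: v(2) = -26.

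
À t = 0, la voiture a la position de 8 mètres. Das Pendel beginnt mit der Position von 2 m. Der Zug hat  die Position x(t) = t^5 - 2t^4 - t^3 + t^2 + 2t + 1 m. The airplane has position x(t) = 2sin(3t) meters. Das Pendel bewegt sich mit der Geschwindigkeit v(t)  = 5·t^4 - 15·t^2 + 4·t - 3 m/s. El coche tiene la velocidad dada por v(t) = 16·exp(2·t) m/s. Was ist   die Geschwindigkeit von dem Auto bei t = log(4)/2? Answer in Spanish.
De la ecuación de la velocidad v(t) = 16·exp(2·t), sustituimos t = log(4)/2 para obtener v = 64.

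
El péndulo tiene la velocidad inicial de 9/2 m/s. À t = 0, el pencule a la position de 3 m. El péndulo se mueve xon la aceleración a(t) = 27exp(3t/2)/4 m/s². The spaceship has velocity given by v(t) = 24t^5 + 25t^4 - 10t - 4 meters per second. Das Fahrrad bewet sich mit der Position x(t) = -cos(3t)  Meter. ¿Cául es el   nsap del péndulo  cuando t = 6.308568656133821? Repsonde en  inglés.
Starting from acceleration a(t) = 27·exp(3·t/2)/4, we take 2 derivatives. Taking d/dt of a(t), we find j(t) = 81·exp(3·t/2)/8. Taking d/dt of j(t), we find s(t) = 243·exp(3·t/2)/16. From the given snap equation s(t) = 243·exp(3·t/2)/16, we substitute t = 6.308568656133821 to get s = 195501.964177632.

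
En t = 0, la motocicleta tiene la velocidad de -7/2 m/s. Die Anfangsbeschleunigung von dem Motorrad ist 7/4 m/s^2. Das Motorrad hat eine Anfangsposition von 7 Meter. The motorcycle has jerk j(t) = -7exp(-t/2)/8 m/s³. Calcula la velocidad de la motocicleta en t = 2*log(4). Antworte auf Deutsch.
Ausgehend von dem Ruck j(t) = -7·exp(-t/2)/8, nehmen wir 2 Integrale. Das Integral von dem Ruck ist die Beschleunigung. Mit a(0) = 7/4 erhalten wir a(t) = 7·exp(-t/2)/4. Die Stammfunktion von der Beschleunigung ist die Geschwindigkeit. Mit v(0) = -7/2 erhalten wir v(t) = -7·exp(-t/2)/2. Mit v(t) = -7·exp(-t/2)/2 und Einsetzen von t = 2*log(4), finden wir v = -7/8.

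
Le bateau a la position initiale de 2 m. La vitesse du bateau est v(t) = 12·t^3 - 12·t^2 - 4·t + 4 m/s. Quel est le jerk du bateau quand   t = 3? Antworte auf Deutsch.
Um dies zu lösen, müssen wir 2 Ableitungen unserer Gleichung für die Geschwindigkeit v(t) = 12·t^3 - 12·t^2 - 4·t + 4 nehmen. Die Ableitung von der Geschwindigkeit ergibt die Beschleunigung: a(t) = 36·t^2 - 24·t - 4. Durch Ableiten von der Beschleunigung erhalten wir den Ruck: j(t) = 72·t - 24. Wir haben den Ruck j(t) = 72·t - 24. Durch Einsetzen von t = 3: j(3) = 192.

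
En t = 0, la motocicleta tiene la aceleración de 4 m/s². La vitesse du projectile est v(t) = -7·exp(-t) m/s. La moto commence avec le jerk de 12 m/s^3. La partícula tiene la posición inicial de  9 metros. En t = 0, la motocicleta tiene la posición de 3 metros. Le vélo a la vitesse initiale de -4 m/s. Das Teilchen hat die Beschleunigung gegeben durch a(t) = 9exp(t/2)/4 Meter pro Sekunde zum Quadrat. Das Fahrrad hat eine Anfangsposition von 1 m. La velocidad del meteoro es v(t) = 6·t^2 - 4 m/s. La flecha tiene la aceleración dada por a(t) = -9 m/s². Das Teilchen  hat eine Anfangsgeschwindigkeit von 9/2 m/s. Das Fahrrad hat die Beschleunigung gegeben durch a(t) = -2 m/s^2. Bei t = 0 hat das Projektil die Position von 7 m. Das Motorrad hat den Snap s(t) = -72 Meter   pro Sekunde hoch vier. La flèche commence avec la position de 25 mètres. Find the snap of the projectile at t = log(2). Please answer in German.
Wir müssen unsere Gleichung für die Geschwindigkeit v(t) = -7·exp(-t) 3-mal ableiten. Die Ableitung von der Geschwindigkeit ergibt die Beschleunigung: a(t) = 7·exp(-t). Durch Ableiten von der Beschleunigung erhalten wir den Ruck: j(t) = -7·exp(-t). Die Ableitung von dem Ruck ergibt den Snap: s(t) = 7·exp(-t). Wir haben den Snap s(t) = 7·exp(-t). Durch Einsetzen von t = log(2): s(log(2)) = 7/2.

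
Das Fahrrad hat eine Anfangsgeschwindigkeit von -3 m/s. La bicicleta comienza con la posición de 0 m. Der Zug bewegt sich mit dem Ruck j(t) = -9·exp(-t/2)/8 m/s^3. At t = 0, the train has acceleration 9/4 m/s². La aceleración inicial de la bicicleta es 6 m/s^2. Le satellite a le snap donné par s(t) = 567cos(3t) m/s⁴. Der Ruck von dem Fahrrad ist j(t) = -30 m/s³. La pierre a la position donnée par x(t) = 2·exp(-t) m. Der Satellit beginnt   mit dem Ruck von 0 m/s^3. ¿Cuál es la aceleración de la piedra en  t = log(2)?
Debemos derivar nuestra ecuación de la posición x(t) = 2·exp(-t) 2 veces. Tomando d/dt de x(t), encontramos v(t) = -2·exp(-t). La derivada de la velocidad da la aceleración: a(t) = 2·exp(-t). Usando a(t) = 2·exp(-t) y sustituyendo t = log(2), encontramos a = 1.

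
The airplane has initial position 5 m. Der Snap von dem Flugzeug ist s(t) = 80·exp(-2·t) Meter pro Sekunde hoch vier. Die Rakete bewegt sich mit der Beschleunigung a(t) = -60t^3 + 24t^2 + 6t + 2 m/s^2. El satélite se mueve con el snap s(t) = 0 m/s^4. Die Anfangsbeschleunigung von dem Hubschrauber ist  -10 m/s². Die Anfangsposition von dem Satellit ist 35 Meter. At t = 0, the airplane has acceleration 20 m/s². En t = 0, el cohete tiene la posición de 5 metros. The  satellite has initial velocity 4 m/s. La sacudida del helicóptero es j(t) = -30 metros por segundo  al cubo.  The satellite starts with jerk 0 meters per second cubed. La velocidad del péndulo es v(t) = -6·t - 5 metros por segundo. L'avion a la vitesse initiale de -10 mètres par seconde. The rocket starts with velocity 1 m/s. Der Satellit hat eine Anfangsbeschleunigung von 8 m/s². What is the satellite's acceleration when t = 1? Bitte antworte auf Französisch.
Nous devons trouver la primitive de notre équation du snap s(t) = 0 2 fois. L'intégrale du snap, avec j(0) = 0, donne le jerk: j(t) = 0. En prenant ∫j(t)dt et en appliquant a(0) = 8, nous trouvons a(t) = 8. En utilisant a(t) = 8 et en substituant t = 1, nous trouvons a = 8.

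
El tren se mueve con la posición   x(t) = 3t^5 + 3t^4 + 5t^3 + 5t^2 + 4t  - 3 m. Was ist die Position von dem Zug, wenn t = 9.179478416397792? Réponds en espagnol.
Usando x(t) = 3·t^5 + 3·t^4 + 5·t^3 + 5·t^2 + 4·t - 3 y sustituyendo t = 9.179478416397792, encontramos x = 221152.191757477.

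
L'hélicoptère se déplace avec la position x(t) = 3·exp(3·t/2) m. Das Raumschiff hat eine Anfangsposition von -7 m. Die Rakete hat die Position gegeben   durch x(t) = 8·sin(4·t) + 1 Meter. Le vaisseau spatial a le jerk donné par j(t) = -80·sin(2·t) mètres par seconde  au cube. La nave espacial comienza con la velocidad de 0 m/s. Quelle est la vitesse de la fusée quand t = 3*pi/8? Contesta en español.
Partiendo de la posición x(t) = 8·sin(4·t) + 1, tomamos 1 derivada. La derivada de la posición da la velocidad: v(t) = 32·cos(4·t). De la ecuación de la velocidad v(t) = 32·cos(4·t), sustituimos t = 3*pi/8 para obtener v = 0.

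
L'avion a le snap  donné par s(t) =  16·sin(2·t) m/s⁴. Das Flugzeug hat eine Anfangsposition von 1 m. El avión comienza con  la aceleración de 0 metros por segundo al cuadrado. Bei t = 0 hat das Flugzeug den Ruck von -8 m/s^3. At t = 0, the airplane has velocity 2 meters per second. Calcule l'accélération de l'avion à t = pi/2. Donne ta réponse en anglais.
To find the answer, we compute 2 integrals of s(t) = 16·sin(2·t). Integrating snap and using the initial condition j(0) = -8, we get j(t) = -8·cos(2·t). Integrating jerk and using the initial condition a(0) = 0, we get a(t) = -4·sin(2·t). Using a(t) = -4·sin(2·t) and substituting t = pi/2, we find a = 0.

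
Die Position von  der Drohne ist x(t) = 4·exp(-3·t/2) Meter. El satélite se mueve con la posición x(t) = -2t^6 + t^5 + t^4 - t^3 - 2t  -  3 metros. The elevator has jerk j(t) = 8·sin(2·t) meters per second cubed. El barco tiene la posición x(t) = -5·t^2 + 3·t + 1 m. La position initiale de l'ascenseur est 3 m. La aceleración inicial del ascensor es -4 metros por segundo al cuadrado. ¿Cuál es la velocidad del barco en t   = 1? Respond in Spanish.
Para resolver esto, necesitamos tomar 1 derivada de nuestra ecuación de la posición x(t) = -5·t^2 + 3·t + 1. La derivada de la posición da la velocidad: v(t) = 3 - 10·t. De la ecuación de la velocidad v(t) = 3 - 10·t, sustituimos t = 1 para obtener v = -7.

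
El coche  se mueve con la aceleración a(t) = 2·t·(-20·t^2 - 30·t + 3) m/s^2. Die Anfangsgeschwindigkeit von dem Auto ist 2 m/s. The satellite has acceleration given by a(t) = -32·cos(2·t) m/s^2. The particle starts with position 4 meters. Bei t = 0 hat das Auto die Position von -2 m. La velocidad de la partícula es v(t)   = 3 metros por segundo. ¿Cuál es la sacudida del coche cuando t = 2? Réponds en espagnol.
Partiendo de la aceleración a(t) = 2·t·(-20·t^2 - 30·t + 3), tomamos 1 derivada. Derivando la aceleración, obtenemos la sacudida: j(t) = -40·t^2 + 2·t·(-40·t - 30) - 60·t + 6. Tenemos la sacudida j(t) = -40·t^2 + 2·t·(-40·t - 30) - 60·t + 6. Sustituyendo t = 2: j(2) = -714.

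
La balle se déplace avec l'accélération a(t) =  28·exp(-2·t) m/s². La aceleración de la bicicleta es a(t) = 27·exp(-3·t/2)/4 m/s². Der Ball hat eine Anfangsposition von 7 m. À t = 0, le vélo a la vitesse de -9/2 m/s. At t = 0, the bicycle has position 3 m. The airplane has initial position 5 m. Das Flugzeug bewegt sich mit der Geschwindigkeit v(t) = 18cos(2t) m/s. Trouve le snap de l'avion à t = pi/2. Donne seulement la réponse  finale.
s(pi/2) = 0.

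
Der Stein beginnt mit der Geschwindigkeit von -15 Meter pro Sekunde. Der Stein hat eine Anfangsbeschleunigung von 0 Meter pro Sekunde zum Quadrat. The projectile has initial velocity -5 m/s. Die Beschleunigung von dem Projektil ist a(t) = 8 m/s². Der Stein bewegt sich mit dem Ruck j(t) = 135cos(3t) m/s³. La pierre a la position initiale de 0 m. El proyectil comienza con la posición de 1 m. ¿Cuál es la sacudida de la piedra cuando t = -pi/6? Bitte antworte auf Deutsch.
Mit j(t) = 135·cos(3·t) und Einsetzen von t = -pi/6, finden wir j = 0.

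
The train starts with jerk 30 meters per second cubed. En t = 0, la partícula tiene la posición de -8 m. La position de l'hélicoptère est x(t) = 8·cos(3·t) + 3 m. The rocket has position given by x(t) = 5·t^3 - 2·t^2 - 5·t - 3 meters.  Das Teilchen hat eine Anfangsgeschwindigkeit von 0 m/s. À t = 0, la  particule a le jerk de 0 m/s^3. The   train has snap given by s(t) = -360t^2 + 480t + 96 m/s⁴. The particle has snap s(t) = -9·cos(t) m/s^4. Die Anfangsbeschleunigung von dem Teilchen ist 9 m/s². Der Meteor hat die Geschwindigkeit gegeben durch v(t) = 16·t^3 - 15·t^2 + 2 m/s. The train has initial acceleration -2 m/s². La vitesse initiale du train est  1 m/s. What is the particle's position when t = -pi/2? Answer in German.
Wir müssen unsere Gleichung für den Snap s(t) = -9·cos(t) 4-mal integrieren. Mit ∫s(t)dt und Anwendung von j(0) = 0, finden wir j(t) = -9·sin(t). Mit ∫j(t)dt und Anwendung von a(0) = 9, finden wir a(t) = 9·cos(t). Mit ∫a(t)dt und Anwendung von v(0) = 0, finden wir v(t) = 9·sin(t). Die Stammfunktion von der Geschwindigkeit ist die Position. Mit x(0) = -8 erhalten wir x(t) = 1 - 9·cos(t). Aus der Gleichung für die Position x(t) = 1 - 9·cos(t), setzen wir t = -pi/2 ein und erhalten x = 1.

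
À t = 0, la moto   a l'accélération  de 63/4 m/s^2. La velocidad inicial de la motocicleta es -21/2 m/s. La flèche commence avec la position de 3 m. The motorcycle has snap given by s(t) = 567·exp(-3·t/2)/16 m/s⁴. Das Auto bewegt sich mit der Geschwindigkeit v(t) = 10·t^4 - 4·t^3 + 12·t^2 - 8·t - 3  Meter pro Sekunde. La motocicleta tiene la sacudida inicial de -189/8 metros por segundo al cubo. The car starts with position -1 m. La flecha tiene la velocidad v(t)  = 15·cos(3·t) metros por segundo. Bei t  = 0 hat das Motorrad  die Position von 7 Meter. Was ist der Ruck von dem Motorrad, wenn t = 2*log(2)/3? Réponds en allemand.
Wir müssen unsere Gleichung für den Snap s(t) = 567·exp(-3·t/2)/16 1-mal integrieren. Das Integral von dem Snap, mit j(0) = -189/8, ergibt den Ruck: j(t) = -189·exp(-3·t/2)/8. Aus der Gleichung für den Ruck j(t) = -189·exp(-3·t/2)/8, setzen wir t = 2*log(2)/3 ein und erhalten j = -189/16.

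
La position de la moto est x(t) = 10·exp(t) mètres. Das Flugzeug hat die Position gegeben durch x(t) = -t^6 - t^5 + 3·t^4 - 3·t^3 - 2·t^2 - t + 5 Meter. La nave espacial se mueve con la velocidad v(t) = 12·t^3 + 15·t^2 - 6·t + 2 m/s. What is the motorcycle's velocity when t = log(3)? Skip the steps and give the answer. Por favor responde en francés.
La réponse est 30.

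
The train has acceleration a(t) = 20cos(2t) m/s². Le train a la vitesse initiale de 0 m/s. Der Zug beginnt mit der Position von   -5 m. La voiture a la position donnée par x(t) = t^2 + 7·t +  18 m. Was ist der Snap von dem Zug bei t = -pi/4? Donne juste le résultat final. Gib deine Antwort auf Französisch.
Le snap à t = -pi/4 est s = 0.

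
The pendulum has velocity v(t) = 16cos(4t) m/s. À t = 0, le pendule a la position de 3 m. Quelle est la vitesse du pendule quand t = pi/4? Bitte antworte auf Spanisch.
Usando v(t) = 16·cos(4·t) y sustituyendo t = pi/4, encontramos v = -16.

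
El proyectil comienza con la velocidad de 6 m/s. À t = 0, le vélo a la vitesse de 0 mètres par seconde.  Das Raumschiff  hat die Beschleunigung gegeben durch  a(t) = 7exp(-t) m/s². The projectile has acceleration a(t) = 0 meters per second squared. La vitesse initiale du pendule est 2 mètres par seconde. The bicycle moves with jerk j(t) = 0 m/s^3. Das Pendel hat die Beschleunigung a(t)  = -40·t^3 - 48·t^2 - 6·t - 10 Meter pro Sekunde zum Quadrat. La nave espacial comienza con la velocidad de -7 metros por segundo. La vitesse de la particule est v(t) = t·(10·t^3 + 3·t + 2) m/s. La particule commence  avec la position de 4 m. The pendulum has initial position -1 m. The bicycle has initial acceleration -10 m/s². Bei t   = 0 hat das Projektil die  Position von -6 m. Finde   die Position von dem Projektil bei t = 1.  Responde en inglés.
To solve this, we need to take 2 antiderivatives of our acceleration equation a(t) = 0. Taking ∫a(t)dt and applying v(0) = 6, we find v(t) = 6. Taking ∫v(t)dt and applying x(0) = -6, we find x(t) = 6·t - 6. From the given position equation x(t) = 6·t - 6, we substitute t = 1 to get x = 0.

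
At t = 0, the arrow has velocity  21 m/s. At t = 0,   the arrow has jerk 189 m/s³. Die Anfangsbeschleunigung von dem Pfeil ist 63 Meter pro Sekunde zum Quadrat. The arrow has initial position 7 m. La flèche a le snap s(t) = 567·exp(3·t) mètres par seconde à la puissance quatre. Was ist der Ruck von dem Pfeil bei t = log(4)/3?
Ausgehend von dem Snap s(t) = 567·exp(3·t), nehmen wir 1 Integral. Das Integral von dem Snap ist der Ruck. Mit j(0) = 189 erhalten wir j(t) = 189·exp(3·t). Mit j(t) = 189·exp(3·t) und Einsetzen von t = log(4)/3, finden wir j = 756.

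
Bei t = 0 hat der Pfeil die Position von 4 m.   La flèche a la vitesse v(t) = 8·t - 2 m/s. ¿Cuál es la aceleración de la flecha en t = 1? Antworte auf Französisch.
Pour résoudre ceci, nous devons prendre 1 dérivée de notre équation de la vitesse v(t) = 8·t - 2. En dérivant la vitesse, nous obtenons l'accélération: a(t) = 8. En utilisant a(t) = 8 et en substituant t = 1, nous trouvons a = 8.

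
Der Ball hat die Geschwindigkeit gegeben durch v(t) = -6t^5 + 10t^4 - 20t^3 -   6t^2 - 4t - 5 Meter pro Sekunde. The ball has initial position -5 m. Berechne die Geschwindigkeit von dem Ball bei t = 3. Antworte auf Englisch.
From the given velocity equation v(t) = -6·t^5 + 10·t^4 - 20·t^3 - 6·t^2 - 4·t - 5, we substitute t = 3 to get v = -1259.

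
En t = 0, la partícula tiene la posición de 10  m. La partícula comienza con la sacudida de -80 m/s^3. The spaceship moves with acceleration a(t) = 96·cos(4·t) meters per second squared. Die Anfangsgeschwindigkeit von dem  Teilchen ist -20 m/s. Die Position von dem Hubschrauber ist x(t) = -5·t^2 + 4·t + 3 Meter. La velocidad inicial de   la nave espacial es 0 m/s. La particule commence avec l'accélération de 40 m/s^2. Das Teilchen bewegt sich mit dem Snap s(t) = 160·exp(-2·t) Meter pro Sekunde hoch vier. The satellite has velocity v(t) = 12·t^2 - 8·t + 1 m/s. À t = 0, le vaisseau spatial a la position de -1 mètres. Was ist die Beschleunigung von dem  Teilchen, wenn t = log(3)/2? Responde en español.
Debemos encontrar la antiderivada de nuestra ecuación del snap s(t) = 160·exp(-2·t) 2 veces. Tomando ∫s(t)dt y aplicando j(0) = -80, encontramos j(t) = -80·exp(-2·t). La integral de la sacudida, con a(0) = 40, da la aceleración: a(t) = 40·exp(-2·t). Tenemos la aceleración a(t) = 40·exp(-2·t). Sustituyendo t = log(3)/2: a(log(3)/2) = 40/3.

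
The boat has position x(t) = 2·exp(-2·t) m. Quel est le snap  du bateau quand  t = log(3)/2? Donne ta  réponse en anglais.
Starting from position x(t) = 2·exp(-2·t), we take 4 derivatives. The derivative of position gives velocity: v(t) = -4·exp(-2·t). Differentiating velocity, we get acceleration: a(t) = 8·exp(-2·t). Differentiating acceleration, we get jerk: j(t) = -16·exp(-2·t). The derivative of jerk gives snap: s(t) = 32·exp(-2·t). Using s(t) = 32·exp(-2·t) and substituting t = log(3)/2, we find s = 32/3.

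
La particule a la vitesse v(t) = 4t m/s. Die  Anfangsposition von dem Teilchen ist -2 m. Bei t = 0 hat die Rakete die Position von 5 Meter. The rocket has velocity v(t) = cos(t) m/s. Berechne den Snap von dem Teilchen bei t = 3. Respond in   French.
En partant de la vitesse v(t) = 4·t, nous prenons 3 dérivées. La dérivée de la vitesse donne l'accélération: a(t) = 4. En dérivant l'accélération, nous obtenons le jerk: j(t) = 0. En dérivant le jerk, nous obtenons le snap: s(t) = 0. En utilisant s(t) = 0 et en substituant t = 3, nous trouvons s = 0.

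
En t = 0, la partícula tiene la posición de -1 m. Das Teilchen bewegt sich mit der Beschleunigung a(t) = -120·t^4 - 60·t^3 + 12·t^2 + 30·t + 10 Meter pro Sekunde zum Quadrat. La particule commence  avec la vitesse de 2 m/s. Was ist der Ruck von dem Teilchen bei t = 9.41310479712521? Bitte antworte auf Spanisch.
Debemos derivar nuestra ecuación de la aceleración a(t) = -120·t^4 - 60·t^3 + 12·t^2 + 30·t + 10 1 vez. Tomando d/dt de a(t), encontramos j(t) = -480·t^3 - 180·t^2 + 24·t + 30. De la ecuación de la sacudida j(t) = -480·t^3 - 180·t^2 + 24·t + 30, sustituimos t = 9.41310479712521 para obtener j = -416043.342144113.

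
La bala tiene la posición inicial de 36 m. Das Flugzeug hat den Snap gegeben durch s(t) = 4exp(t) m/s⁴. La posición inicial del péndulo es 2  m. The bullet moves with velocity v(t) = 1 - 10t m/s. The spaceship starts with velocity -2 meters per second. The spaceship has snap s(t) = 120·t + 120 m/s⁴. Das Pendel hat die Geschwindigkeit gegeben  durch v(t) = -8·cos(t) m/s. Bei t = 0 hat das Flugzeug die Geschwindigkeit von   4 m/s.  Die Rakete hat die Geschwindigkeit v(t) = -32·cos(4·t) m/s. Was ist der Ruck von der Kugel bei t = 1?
Wir müssen unsere Gleichung für die Geschwindigkeit v(t) = 1 - 10·t 2-mal ableiten. Mit d/dt von v(t) finden wir a(t) = -10. Durch Ableiten von der Beschleunigung erhalten wir den Ruck: j(t) = 0. Wir haben den Ruck j(t) = 0. Durch Einsetzen von t = 1: j(1) = 0.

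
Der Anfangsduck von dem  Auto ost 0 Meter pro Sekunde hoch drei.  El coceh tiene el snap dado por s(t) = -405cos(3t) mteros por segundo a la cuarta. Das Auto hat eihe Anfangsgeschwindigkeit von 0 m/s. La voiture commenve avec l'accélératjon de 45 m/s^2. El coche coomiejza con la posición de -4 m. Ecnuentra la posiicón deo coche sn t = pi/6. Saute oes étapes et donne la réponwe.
x(pi/6) = 1.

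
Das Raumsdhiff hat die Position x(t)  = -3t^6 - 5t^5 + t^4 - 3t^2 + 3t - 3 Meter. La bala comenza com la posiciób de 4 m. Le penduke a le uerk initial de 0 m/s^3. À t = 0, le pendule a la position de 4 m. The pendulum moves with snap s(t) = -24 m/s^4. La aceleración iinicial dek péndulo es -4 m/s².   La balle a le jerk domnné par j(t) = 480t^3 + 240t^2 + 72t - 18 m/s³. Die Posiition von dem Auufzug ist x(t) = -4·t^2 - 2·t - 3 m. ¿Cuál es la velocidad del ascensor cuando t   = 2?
Debemos derivar nuestra ecuación de la posición x(t) = -4·t^2 - 2·t - 3 1 vez. Tomando d/dt de x(t), encontramos v(t) = -8·t - 2. De la ecuación de la velocidad v(t) = -8·t - 2, sustituimos t = 2 para obtener v = -18.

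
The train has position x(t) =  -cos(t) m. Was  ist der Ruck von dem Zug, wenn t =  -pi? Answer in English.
To solve this, we need to take 3 derivatives of our position equation x(t) = -cos(t). Taking d/dt of x(t), we find v(t) = sin(t). Taking d/dt of v(t), we find a(t) = cos(t). The derivative of acceleration gives jerk: j(t) = -sin(t). Using j(t) = -sin(t) and substituting t = -pi, we find j = 0.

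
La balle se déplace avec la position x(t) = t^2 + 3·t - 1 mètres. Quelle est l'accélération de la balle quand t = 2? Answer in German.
Wir müssen unsere Gleichung für die Position x(t) = t^2 + 3·t - 1 2-mal ableiten. Mit d/dt von x(t) finden wir v(t) = 2·t + 3. Die Ableitung von der Geschwindigkeit ergibt die Beschleunigung: a(t) = 2. Wir haben die Beschleunigung a(t) = 2. Durch Einsetzen von t = 2: a(2) = 2.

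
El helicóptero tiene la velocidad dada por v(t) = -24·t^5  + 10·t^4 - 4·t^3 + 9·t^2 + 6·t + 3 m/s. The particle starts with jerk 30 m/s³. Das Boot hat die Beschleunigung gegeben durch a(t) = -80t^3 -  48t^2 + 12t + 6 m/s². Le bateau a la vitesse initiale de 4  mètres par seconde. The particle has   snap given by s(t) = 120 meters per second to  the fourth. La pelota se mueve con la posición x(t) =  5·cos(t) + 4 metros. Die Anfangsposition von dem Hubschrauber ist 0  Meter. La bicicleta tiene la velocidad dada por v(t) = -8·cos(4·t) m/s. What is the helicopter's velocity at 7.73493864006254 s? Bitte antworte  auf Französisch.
En utilisant v(t) = -24·t^5 + 10·t^4 - 4·t^3 + 9·t^2 + 6·t + 3 et en substituant t = 7.73493864006254, nous trouvons v = -629968.757414910.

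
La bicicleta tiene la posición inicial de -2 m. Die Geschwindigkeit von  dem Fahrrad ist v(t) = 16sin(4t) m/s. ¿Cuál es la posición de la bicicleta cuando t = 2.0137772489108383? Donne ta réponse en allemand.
Um dies zu lösen, müssen wir 1 Integral unserer Gleichung für die Geschwindigkeit v(t) = 16·sin(4·t) finden. Das Integral von der Geschwindigkeit, mit x(0) = -2, ergibt die Position: x(t) = 2 - 4·cos(4·t). Wir haben die Position x(t) = 2 - 4·cos(4·t). Durch Einsetzen von t = 2.0137772489108383: x(2.0137772489108383) = 2.79909637522001.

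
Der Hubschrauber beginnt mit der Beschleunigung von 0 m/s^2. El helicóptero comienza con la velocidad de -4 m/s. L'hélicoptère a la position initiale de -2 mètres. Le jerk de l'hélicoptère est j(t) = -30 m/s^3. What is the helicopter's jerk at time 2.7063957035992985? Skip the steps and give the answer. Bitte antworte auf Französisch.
La réponse est -30.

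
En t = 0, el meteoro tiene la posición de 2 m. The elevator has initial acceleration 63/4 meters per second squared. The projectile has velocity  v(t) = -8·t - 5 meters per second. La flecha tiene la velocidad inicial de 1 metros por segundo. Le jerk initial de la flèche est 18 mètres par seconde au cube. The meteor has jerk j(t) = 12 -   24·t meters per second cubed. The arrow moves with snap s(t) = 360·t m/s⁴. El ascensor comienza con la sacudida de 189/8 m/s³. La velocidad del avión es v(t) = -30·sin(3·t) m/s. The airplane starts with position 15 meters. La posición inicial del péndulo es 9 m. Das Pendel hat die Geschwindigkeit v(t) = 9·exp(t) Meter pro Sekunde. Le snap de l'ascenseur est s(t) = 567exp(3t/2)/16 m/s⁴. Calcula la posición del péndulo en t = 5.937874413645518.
Debemos encontrar la antiderivada de nuestra ecuación de la velocidad v(t) = 9·exp(t) 1 vez. Tomando ∫v(t)dt y aplicando x(0) = 9, encontramos x(t) = 9·exp(t). Tenemos la posición x(t) = 9·exp(t). Sustituyendo t = 5.937874413645518: x(5.937874413645518) = 3412.15382451437.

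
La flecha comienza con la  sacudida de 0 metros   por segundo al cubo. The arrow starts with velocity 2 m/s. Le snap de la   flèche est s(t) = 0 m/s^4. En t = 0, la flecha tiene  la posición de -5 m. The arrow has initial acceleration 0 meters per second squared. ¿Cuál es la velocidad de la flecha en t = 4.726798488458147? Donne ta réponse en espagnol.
Partiendo del snap s(t) = 0, tomamos 3 antiderivadas. La integral del snap es la sacudida. Usando j(0) = 0, obtenemos j(t) = 0. La integral de la sacudida es la aceleración. Usando a(0) = 0, obtenemos a(t) = 0. Integrando la aceleración y usando la condición inicial v(0) = 2, obtenemos v(t) = 2. De la ecuación de la velocidad v(t) = 2, sustituimos t = 4.726798488458147 para obtener v = 2.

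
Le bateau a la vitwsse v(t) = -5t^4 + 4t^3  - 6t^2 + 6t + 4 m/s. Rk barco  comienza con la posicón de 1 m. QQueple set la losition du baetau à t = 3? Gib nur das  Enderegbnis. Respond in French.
La position à t = 3 est x = -176.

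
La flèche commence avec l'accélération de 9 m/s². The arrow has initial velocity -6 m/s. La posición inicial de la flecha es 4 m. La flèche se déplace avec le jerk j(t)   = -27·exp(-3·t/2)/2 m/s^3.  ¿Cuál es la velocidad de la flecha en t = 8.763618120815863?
Partiendo de la sacudida j(t) = -27·exp(-3·t/2)/2, tomamos 2 integrales. La antiderivada de la sacudida, con a(0) = 9, da la aceleración: a(t) = 9·exp(-3·t/2). La antiderivada de la aceleración es la velocidad. Usando v(0) = -6, obtenemos v(t) = -6·exp(-3·t/2). Usando v(t) = -6·exp(-3·t/2) y sustituyendo t = 8.763618120815863, encontramos v = -0.0000117264015922000.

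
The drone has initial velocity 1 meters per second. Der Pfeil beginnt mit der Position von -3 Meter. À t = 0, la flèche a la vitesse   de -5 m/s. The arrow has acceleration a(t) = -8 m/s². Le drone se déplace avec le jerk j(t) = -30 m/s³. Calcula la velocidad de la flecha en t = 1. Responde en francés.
Pour résoudre ceci, nous devons prendre 1 primitive de notre équation de l'accélération a(t) = -8. En intégrant l'accélération et en utilisant la condition initiale v(0) = -5, nous obtenons v(t) = -8·t - 5. En utilisant v(t) = -8·t - 5 et en substituant t = 1, nous trouvons v = -13.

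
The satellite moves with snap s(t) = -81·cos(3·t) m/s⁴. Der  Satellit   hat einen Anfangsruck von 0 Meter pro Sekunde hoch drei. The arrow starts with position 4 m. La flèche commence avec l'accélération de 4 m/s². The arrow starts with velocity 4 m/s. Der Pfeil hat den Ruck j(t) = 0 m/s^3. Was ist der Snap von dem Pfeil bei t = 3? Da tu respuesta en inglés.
To solve this, we need to take 1 derivative of our jerk equation j(t) = 0. The derivative of jerk gives snap: s(t) = 0. We have snap s(t) = 0. Substituting t = 3: s(3) = 0.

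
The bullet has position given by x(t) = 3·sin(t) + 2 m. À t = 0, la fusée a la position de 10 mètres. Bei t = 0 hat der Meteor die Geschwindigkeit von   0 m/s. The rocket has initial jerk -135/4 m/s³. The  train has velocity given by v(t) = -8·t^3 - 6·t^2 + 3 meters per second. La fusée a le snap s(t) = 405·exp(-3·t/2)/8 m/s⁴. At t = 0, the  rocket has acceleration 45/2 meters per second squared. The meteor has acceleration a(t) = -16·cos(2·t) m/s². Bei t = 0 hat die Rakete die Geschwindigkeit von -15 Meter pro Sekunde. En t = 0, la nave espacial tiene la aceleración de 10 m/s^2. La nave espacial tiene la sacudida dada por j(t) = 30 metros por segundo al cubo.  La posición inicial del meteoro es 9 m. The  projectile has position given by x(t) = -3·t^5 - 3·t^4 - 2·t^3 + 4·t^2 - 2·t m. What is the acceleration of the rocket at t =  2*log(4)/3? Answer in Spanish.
Necesitamos integrar nuestra ecuación del snap s(t) = 405·exp(-3·t/2)/8 2 veces. Tomando ∫s(t)dt y aplicando j(0) = -135/4, encontramos j(t) = -135·exp(-3·t/2)/4. Tomando ∫j(t)dt y aplicando a(0) = 45/2, encontramos a(t) = 45·exp(-3·t/2)/2. Usando a(t) = 45·exp(-3·t/2)/2 y sustituyendo t = 2*log(4)/3, encontramos a = 45/8.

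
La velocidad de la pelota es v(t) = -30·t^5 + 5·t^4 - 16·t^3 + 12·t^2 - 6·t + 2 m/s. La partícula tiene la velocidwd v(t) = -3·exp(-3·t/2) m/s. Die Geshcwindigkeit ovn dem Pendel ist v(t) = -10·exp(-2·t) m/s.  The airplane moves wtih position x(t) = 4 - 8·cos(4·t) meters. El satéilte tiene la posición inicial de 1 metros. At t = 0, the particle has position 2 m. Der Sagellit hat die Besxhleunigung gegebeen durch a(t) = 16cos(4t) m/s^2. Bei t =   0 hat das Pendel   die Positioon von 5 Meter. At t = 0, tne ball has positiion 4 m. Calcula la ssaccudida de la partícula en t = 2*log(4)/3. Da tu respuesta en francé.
Nous devons dériver notre équation de la vitesse v(t) = -3·exp(-3·t/2) 2 fois. En dérivant la vitesse, nous obtenons l'accélération: a(t) = 9·exp(-3·t/2)/2. La dérivée de l'accélération donne le jerk: j(t) = -27·exp(-3·t/2)/4. En utilisant j(t) = -27·exp(-3·t/2)/4 et en substituant t = 2*log(4)/3, nous trouvons j = -27/16.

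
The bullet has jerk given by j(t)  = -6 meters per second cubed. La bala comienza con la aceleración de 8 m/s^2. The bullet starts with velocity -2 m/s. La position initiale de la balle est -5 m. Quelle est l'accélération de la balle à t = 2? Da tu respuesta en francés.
Pour résoudre ceci, nous devons prendre 1 intégrale de notre équation du jerk j(t) = -6. L'intégrale du jerk, avec a(0) = 8, donne l'accélération: a(t) = 8 - 6·t. En utilisant a(t) = 8 - 6·t et en substituant t = 2, nous trouvons a = -4.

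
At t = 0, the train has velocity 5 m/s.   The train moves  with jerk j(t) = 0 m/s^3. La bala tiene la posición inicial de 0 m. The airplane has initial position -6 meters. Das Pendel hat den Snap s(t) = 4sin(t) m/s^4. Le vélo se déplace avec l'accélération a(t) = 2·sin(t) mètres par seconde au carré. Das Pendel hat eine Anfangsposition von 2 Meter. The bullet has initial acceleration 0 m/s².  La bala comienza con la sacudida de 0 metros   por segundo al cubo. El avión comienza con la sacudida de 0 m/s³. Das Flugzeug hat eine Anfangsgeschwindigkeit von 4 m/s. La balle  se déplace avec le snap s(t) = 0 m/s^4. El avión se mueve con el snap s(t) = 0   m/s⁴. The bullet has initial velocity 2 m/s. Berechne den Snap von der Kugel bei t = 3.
Aus der Gleichung für den Snap s(t) = 0, setzen wir t = 3 ein und erhalten s = 0.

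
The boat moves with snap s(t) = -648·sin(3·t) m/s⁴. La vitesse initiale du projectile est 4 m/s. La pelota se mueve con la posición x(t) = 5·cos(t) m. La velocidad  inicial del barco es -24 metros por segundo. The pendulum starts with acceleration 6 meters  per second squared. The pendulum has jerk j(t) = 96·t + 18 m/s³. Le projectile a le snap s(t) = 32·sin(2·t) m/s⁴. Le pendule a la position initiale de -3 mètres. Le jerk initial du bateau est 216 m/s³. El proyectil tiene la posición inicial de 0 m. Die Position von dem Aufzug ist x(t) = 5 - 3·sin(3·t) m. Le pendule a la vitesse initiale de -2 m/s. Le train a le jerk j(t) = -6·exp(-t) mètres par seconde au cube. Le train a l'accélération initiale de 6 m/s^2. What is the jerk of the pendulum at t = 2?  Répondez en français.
De l'équation du jerk j(t) = 96·t + 18, nous substituons t = 2 pour obtenir j = 210.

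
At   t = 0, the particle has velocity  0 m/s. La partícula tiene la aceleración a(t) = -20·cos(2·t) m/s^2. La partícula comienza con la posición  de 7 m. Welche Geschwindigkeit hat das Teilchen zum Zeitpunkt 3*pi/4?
Um dies zu lösen, müssen wir 1 Stammfunktion unserer Gleichung für die Beschleunigung a(t) = -20·cos(2·t) finden. Durch Integration von der Beschleunigung und Verwendung der Anfangsbedingung v(0) = 0, erhalten wir v(t) = -10·sin(2·t). Aus der Gleichung für die Geschwindigkeit v(t) = -10·sin(2·t), setzen wir t = 3*pi/4 ein und erhalten v = 10.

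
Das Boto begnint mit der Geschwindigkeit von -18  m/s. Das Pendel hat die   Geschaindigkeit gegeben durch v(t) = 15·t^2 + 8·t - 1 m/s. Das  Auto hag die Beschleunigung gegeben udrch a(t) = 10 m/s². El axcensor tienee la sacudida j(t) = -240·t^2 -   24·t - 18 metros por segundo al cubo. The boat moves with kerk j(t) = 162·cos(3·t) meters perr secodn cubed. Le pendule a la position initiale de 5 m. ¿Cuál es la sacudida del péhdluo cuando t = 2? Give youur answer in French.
Pour résoudre ceci, nous devons prendre 2 dérivées de notre équation de la vitesse v(t) = 15·t^2 + 8·t - 1. La dérivée de la vitesse donne l'accélération: a(t) = 30·t + 8. La dérivée de l'accélération donne le jerk: j(t) = 30. Nous avons le jerk j(t) = 30. En substituant t = 2: j(2) = 30.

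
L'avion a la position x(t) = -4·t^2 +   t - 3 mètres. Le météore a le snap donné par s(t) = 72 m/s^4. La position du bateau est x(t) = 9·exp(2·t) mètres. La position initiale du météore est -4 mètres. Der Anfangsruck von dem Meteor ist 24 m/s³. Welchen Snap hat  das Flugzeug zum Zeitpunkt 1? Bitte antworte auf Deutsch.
Um dies zu lösen, müssen wir 4 Ableitungen unserer Gleichung für die Position x(t) = -4·t^2 + t - 3 nehmen. Durch Ableiten von der Position erhalten wir die Geschwindigkeit: v(t) = 1 - 8·t. Mit d/dt von v(t) finden wir a(t) = -8. Mit d/dt von a(t) finden wir j(t) = 0. Mit d/dt von j(t) finden wir s(t) = 0. Aus der Gleichung für den Snap s(t) = 0, setzen wir t = 1 ein und erhalten s = 0.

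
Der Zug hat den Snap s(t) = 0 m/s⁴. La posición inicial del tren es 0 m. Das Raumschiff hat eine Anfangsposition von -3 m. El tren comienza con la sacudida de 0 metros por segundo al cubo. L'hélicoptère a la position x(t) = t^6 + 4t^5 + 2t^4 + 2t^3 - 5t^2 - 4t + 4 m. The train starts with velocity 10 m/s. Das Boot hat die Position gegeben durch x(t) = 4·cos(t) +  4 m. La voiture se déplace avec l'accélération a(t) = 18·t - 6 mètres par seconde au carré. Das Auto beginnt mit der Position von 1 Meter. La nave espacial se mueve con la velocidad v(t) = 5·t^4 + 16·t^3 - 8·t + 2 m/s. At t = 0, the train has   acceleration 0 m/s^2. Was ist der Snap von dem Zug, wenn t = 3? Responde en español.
Usando s(t) = 0 y sustituyendo t = 3, encontramos s = 0.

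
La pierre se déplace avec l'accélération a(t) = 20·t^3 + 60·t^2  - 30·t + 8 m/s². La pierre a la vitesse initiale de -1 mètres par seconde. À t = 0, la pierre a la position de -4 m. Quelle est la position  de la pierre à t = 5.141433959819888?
Nous devons trouver l'intégrale de notre équation de l'accélération a(t) = 20·t^3 + 60·t^2 - 30·t + 8 2 fois. En prenant ∫a(t)dt et en appliquant v(0) = -1, nous trouvons v(t) = 5·t^4 + 20·t^3 - 15·t^2 + 8·t - 1. En prenant ∫v(t)dt et en appliquant x(0) = -4, nous trouvons x(t) = t^5 + 5·t^4 - 5·t^3 + 4·t^2 - t - 4. Nous avons la position x(t) = t^5 + 5·t^4 - 5·t^3 + 4·t^2 - t - 4. En substituant t = 5.141433959819888: x(5.141433959819888) = 6503.61921950131.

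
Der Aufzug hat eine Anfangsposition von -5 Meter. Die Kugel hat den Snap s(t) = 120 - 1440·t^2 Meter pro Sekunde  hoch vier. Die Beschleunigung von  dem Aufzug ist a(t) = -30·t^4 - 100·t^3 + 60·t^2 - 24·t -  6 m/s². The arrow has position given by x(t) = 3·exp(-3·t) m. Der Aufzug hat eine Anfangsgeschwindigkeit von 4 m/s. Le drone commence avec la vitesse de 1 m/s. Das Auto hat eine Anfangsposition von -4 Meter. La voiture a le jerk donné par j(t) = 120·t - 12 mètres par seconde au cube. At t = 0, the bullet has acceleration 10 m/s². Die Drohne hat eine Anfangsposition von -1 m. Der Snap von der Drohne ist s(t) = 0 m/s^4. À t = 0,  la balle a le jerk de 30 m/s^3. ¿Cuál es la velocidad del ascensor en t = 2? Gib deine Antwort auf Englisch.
Starting from acceleration a(t) = -30·t^4 - 100·t^3 + 60·t^2 - 24·t - 6, we take 1 antiderivative. Finding the antiderivative of a(t) and using v(0) = 4: v(t) = -6·t^5 - 25·t^4 + 20·t^3 - 12·t^2 - 6·t + 4. From the given velocity equation v(t) = -6·t^5 - 25·t^4 + 20·t^3 - 12·t^2 - 6·t + 4, we substitute t = 2 to get v = -488.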